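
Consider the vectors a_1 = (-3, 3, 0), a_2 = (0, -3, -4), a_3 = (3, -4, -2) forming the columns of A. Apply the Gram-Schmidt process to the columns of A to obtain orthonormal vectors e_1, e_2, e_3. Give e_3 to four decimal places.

e_1 = a_1/‖a_1‖ = (-3, 3, 0)/4.2426 = (-0.7071, 0.7071, 0.0000).
r_{12} = e_1·a_2 = -2.1213.
u_2 = a_2 + 2.1213·e_1 = (-1.5000, -1.5000, -4.0000).
‖u_2‖ = 4.5277, so e_2 = (-0.3313, -0.3313, -0.8835).
r_{13} = e_1·a_3 = -4.9497; r_{23} = e_2·a_3 = 2.0982.
u_3 = a_3 + 4.9497·e_1 − 2.0982·e_2 = (0.1951, 0.1951, -0.1463).
‖u_3‖ = 0.3123, so e_3 = (0.6247, 0.6247, -0.4685).

e_3 = (0.6247, 0.6247, -0.4685)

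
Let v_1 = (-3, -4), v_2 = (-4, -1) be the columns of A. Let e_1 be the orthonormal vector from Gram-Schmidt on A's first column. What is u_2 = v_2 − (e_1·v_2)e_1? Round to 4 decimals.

u_2 = (-2.0800, 1.5600)

e_1 = v_1/‖v_1‖ = (-3, -4)/5.0000 = (-0.6000, -0.8000).
r_{12} = e_1·v_2 = 3.2000.
u_2 = v_2 − 3.2000·e_1 = (-2.0800, 1.5600).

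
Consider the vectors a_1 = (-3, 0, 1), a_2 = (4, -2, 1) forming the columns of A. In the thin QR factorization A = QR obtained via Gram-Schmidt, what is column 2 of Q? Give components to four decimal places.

a_1 = (-3, 0, 1); ‖a_1‖ = 3.1623, so e_1 = (-0.9487, 0.0000, 0.3162).
e_1·a_2 = (-0.9487)·4 + 0.0000·(-2) + 0.3162·1 = -3.4785.
u_2 = a_2 + 3.4785·e_1 = (0.7000, -2.0000, 2.1000).
‖u_2‖ = 2.9833, so e_2 = (0.2346, -0.6704, 0.7039).

e_2 = (0.2346, -0.6704, 0.7039)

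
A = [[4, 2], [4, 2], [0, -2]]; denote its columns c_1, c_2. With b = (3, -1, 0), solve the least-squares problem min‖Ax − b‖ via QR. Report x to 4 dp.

c_1 = (4, 4, 0); ‖c_1‖ = 5.6569, so q_1 = (0.7071, 0.7071, 0.0000).
q_1·c_2 = 0.7071·2 + 0.7071·2 + 0.0000·(-2) = 2.8284.
u_2 = c_2 − 2.8284·q_1 = (0.0000, 0.0000, -2.0000).
‖u_2‖ = 2.0000, so q_2 = (0.0000, 0.0000, -1.0000).
Qᵀb = (1.4142, 0.0000).
Back-substitute: x_2 = 0.0000/2.0000 = 0.0000.
x_1 = (1.4142 − 2.8284·0.0000)/5.6569 = 0.2500.

x = (0.2500, 0.0000)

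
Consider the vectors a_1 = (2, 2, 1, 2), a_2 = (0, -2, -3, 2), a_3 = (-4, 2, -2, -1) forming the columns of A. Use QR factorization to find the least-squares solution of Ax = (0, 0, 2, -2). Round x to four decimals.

a_1 = (2, 2, 1, 2); ‖a_1‖ = 3.6056, so q_1 = (0.5547, 0.5547, 0.2774, 0.5547).
q_1·a_2 = 0.5547·0 + 0.5547·(-2) + 0.2774·(-3) + 0.5547·2 = -0.8321.
u_2 = a_2 + 0.8321·q_1 = (0.4615, -1.5385, -2.7692, 2.4615).
‖u_2‖ = 4.0383, so q_2 = (0.1143, -0.3810, -0.6857, 0.6096).
q_1·a_3 = 0.5547·(-4) + 0.5547·2 + 0.2774·(-2) + 0.5547·(-1) = -2.2188; q_2·a_3 = 0.1143·(-4) + (-0.3810)·2 + (-0.6857)·(-2) + 0.6096·(-1) = -0.4572.
u_3 = a_3 + 2.2188·q_1 + 0.4572·q_2 = (-2.7170, 3.0566, -1.6981, 0.5094).
‖u_3‖ = 4.4573, so q_3 = (-0.6096, 0.6857, -0.3810, 0.1143).
Qᵀb = (-0.5547, -2.5906, -0.9905).
Back-substitute: x_3 = -0.9905/4.4573 = -0.2222.
x_2 = (-2.5906 + 0.4572·(-0.2222))/4.0383 = -0.6667.
x_1 = (-0.5547 + 0.8321·(-0.6667) + 2.2188·(-0.2222))/3.6056 = -0.4444.

x = (-0.4444, -0.6667, -0.2222)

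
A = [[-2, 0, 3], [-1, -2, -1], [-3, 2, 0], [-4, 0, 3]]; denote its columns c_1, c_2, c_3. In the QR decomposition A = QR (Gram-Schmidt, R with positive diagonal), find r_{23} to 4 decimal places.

c_1 = (-2, -1, -3, -4); ‖c_1‖ = 5.4772, so e_1 = (-0.3651, -0.1826, -0.5477, -0.7303).
e_1·c_2 = (-0.3651)·0 + (-0.1826)·(-2) + (-0.5477)·2 + (-0.7303)·0 = -0.7303.
u_2 = c_2 + 0.7303·e_1 = (-0.2667, -2.1333, 1.6000, -0.5333).
‖u_2‖ = 2.7325, so e_2 = (-0.0976, -0.7807, 0.5855, -0.1952).
r_{23} = e_2·c_3 = -0.0976.

r_{23} = -0.0976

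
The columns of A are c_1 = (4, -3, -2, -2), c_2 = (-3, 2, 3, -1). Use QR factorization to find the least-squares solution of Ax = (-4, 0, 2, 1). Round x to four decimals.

x = (-0.4800, 0.2800)

q_1 = c_1/‖c_1‖ = (4, -3, -2, -2)/5.7446 = (0.6963, -0.5222, -0.3482, -0.3482).
r_{12} = q_1·c_2 = -3.8297.
u_2 = c_2 + 3.8297·q_1 = (-0.3333, 0.0000, 1.6667, -2.3333).
‖u_2‖ = 2.8868, so q_2 = (-0.1155, 0.0000, 0.5774, -0.8083).
Qᵀb = (-3.8297, 0.8083).
Back-substitute: x_2 = 0.8083/2.8868 = 0.2800.
x_1 = (-3.8297 + 3.8297·0.2800)/5.7446 = -0.4800.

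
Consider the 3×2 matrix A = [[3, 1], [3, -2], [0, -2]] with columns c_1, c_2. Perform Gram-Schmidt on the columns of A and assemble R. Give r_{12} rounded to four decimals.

r_{12} = -0.7071

c_1 = (3, 3, 0); ‖c_1‖ = 4.2426, so q_1 = (0.7071, 0.7071, 0.0000).
r_{12} = q_1·c_2 = -0.7071.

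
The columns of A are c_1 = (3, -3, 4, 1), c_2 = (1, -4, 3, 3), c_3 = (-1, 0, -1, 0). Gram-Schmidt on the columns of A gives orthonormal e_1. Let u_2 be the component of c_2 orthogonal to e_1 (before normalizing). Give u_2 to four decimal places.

e_1 = c_1/‖c_1‖ = (3, -3, 4, 1)/5.9161 = (0.5071, -0.5071, 0.6761, 0.1690).
r_{12} = e_1·c_2 = 5.0709.
u_2 = c_2 − 5.0709·e_1 = (-1.5714, -1.4286, -0.4286, 2.1429).

u_2 = (-1.5714, -1.4286, -0.4286, 2.1429)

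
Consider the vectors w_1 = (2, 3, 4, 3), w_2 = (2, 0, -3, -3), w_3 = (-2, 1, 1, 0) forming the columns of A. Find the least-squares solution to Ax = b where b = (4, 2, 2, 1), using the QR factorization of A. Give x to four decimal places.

w_1 = (2, 3, 4, 3); ‖w_1‖ = 6.1644, so q_1 = (0.3244, 0.4867, 0.6489, 0.4867).
q_1·w_2 = 0.3244·2 + 0.4867·0 + 0.6489·(-3) + 0.4867·(-3) = -2.7578.
u_2 = w_2 + 2.7578·q_1 = (2.8947, 1.3421, -1.2105, -1.6579).
‖u_2‖ = 3.7940, so q_2 = (0.7630, 0.3537, -0.3191, -0.4370).
q_1·w_3 = 0.3244·(-2) + 0.4867·1 + 0.6489·1 + 0.4867·0 = 0.4867; q_2·w_3 = 0.7630·(-2) + 0.3537·1 + (-0.3191)·1 + (-0.4370)·0 = -1.4913.
u_3 = w_3 − 0.4867·q_1 + 1.4913·q_2 = (-1.0201, 1.2907, 0.2084, -0.8885).
‖u_3‖ = 1.8813, so q_3 = (-0.5422, 0.6861, 0.1108, -0.4723).
Qᵀb = (4.0555, 2.6843, -1.0475).
Back-substitute: x_3 = -1.0475/1.8813 = -0.5568.
x_2 = (2.6843 + 1.4913·(-0.5568))/3.7940 = 0.4886.
x_1 = (4.0555 + 2.7578·0.4886 − 0.4867·(-0.5568))/6.1644 = 0.9205.

x = (0.9205, 0.4886, -0.5568)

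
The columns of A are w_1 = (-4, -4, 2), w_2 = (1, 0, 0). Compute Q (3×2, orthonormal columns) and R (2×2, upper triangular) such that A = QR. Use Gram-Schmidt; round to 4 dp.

q_1 = w_1/‖w_1‖ = (-4, -4, 2)/6.0000 = (-0.6667, -0.6667, 0.3333).
r_{12} = q_1·w_2 = -0.6667.
u_2 = w_2 + 0.6667·q_1 = (0.5556, -0.4444, 0.2222).
‖u_2‖ = 0.7454, so q_2 = (0.7454, -0.5963, 0.2981).

Q = [[-0.6667, 0.7454], [-0.6667, -0.5963], [0.3333, 0.2981]], R = [[6.0000, -0.6667], [0.0000, 0.7454]]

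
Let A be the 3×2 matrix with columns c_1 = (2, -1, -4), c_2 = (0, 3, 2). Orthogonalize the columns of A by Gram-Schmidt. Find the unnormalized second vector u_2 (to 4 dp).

u_2 = (1.0476, 2.4762, -0.0952)

c_1 = (2, -1, -4); ‖c_1‖ = 4.5826, so e_1 = (0.4364, -0.2182, -0.8729).
e_1·c_2 = 0.4364·0 + (-0.2182)·3 + (-0.8729)·2 = -2.4004.
u_2 = c_2 + 2.4004·e_1 = (1.0476, 2.4762, -0.0952).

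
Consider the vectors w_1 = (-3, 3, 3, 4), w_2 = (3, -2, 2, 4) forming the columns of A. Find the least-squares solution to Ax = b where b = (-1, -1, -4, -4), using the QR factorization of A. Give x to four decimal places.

w_1 = (-3, 3, 3, 4); ‖w_1‖ = 6.5574, so q_1 = (-0.4575, 0.4575, 0.4575, 0.6100).
q_1·w_2 = (-0.4575)·3 + 0.4575·(-2) + 0.4575·2 + 0.6100·4 = 1.0675.
u_2 = w_2 − 1.0675·q_1 = (3.4884, -2.4884, 1.5116, 3.3488).
‖u_2‖ = 5.6445, so q_2 = (0.6180, -0.4408, 0.2678, 0.5933).
Qᵀb = (-4.2700, -3.6215).
Back-substitute: x_2 = -3.6215/5.6445 = -0.6416.
x_1 = (-4.2700 − 1.0675·(-0.6416))/6.5574 = -0.5467.

x = (-0.5467, -0.6416)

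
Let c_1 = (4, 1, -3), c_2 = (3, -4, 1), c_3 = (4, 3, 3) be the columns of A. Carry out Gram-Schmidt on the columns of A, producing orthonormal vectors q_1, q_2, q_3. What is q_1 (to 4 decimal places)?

c_1 = (4, 1, -3); ‖c_1‖ = 5.0990, so q_1 = (0.7845, 0.1961, -0.5883).

q_1 = (0.7845, 0.1961, -0.5883)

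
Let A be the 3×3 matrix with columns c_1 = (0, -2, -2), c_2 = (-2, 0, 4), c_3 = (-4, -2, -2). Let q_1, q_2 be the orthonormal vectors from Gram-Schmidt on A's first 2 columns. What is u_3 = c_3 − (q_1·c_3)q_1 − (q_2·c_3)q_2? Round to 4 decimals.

q_1 = c_1/‖c_1‖ = (0, -2, -2)/2.8284 = (0.0000, -0.7071, -0.7071).
r_{12} = q_1·c_2 = -2.8284.
u_2 = c_2 + 2.8284·q_1 = (-2.0000, -2.0000, 2.0000).
‖u_2‖ = 3.4641, so q_2 = (-0.5774, -0.5774, 0.5774).
r_{13} = q_1·c_3 = 2.8284; r_{23} = q_2·c_3 = 2.3094.
u_3 = c_3 − 2.8284·q_1 − 2.3094·q_2 = (-2.6667, 1.3333, -1.3333).

u_3 = (-2.6667, 1.3333, -1.3333)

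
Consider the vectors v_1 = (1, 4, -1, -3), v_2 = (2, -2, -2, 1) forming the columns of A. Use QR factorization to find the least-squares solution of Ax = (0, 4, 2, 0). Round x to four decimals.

x = (0.3245, -0.7483)

v_1 = (1, 4, -1, -3); ‖v_1‖ = 5.1962, so q_1 = (0.1925, 0.7698, -0.1925, -0.5774).
q_1·v_2 = 0.1925·2 + 0.7698·(-2) + (-0.1925)·(-2) + (-0.5774)·1 = -1.3472.
u_2 = v_2 + 1.3472·q_1 = (2.2593, -0.9630, -2.2593, 0.2222).
‖u_2‖ = 3.3444, so q_2 = (0.6755, -0.2879, -0.6755, 0.0664).
Qᵀb = (2.6943, -2.5028).
Back-substitute: x_2 = -2.5028/3.3444 = -0.7483.
x_1 = (2.6943 + 1.3472·(-0.7483))/5.1962 = 0.3245.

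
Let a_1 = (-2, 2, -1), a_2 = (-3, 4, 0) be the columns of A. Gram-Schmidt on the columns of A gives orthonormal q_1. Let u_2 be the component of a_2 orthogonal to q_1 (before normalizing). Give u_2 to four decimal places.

u_2 = (0.1111, 0.8889, 1.5556)

a_1 = (-2, 2, -1); ‖a_1‖ = 3.0000, so q_1 = (-0.6667, 0.6667, -0.3333).
q_1·a_2 = (-0.6667)·(-3) + 0.6667·4 + (-0.3333)·0 = 4.6667.
u_2 = a_2 − 4.6667·q_1 = (0.1111, 0.8889, 1.5556).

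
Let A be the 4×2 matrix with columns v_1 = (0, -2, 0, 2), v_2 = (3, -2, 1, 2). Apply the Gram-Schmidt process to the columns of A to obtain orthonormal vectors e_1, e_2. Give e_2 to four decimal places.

v_1 = (0, -2, 0, 2); ‖v_1‖ = 2.8284, so e_1 = (0.0000, -0.7071, 0.0000, 0.7071).
e_1·v_2 = 0.0000·3 + (-0.7071)·(-2) + 0.0000·1 + 0.7071·2 = 2.8284.
u_2 = v_2 − 2.8284·e_1 = (3.0000, 0.0000, 1.0000, 0.0000).
‖u_2‖ = 3.1623, so e_2 = (0.9487, 0.0000, 0.3162, 0.0000).

e_2 = (0.9487, 0.0000, 0.3162, 0.0000)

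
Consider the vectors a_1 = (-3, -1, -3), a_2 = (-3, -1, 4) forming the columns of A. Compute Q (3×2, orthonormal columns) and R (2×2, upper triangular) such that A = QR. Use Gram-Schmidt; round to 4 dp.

Q = [[-0.6882, -0.6529], [-0.2294, -0.2176], [-0.6882, 0.7255]], R = [[4.3589, -0.4588], [0.0000, 5.0783]]

a_1 = (-3, -1, -3); ‖a_1‖ = 4.3589, so q_1 = (-0.6882, -0.2294, -0.6882).
q_1·a_2 = (-0.6882)·(-3) + (-0.2294)·(-1) + (-0.6882)·4 = -0.4588.
u_2 = a_2 + 0.4588·q_1 = (-3.3158, -1.1053, 3.6842).
‖u_2‖ = 5.0783, so q_2 = (-0.6529, -0.2176, 0.7255).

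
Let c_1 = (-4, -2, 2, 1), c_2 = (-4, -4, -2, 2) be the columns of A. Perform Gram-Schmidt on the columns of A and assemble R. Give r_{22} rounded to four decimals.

r_{22} = 4.5431

e_1 = c_1/‖c_1‖ = (-4, -2, 2, 1)/5.0000 = (-0.8000, -0.4000, 0.4000, 0.2000).
r_{12} = e_1·c_2 = 4.4000.
u_2 = c_2 − 4.4000·e_1 = (-0.4800, -2.2400, -3.7600, 1.1200).
r_{22} = ‖u_2‖ = 4.5431.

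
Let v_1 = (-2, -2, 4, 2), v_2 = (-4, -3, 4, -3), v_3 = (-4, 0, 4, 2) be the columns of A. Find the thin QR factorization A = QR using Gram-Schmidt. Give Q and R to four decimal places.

Q = [[-0.3780, -0.4213, -0.6578], [-0.3780, -0.2370, 0.7444], [0.7559, 0.1053, -0.0138], [0.3780, -0.8690, 0.1142]], R = [[5.2915, 4.5356, 5.2915], [0.0000, 5.4248, 0.3687], [0.0000, 0.0000, 2.8043]]

q_1 = v_1/‖v_1‖ = (-2, -2, 4, 2)/5.2915 = (-0.3780, -0.3780, 0.7559, 0.3780).
r_{12} = q_1·v_2 = 4.5356.
u_2 = v_2 − 4.5356·q_1 = (-2.2857, -1.2857, 0.5714, -4.7143).
‖u_2‖ = 5.4248, so q_2 = (-0.4213, -0.2370, 0.1053, -0.8690).
r_{13} = q_1·v_3 = 5.2915; r_{23} = q_2·v_3 = 0.3687.
u_3 = v_3 − 5.2915·q_1 − 0.3687·q_2 = (-1.8447, 2.0874, -0.0388, 0.3204).
‖u_3‖ = 2.8043, so q_3 = (-0.6578, 0.7444, -0.0138, 0.1142).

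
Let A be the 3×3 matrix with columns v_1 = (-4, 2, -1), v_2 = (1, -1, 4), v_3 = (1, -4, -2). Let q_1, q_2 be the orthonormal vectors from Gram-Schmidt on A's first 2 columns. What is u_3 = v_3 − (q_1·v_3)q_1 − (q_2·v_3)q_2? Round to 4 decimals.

u_3 = (-1.4353, -3.0755, -0.4101)

q_1 = v_1/‖v_1‖ = (-4, 2, -1)/4.5826 = (-0.8729, 0.4364, -0.2182).
r_{12} = q_1·v_2 = -2.1822.
u_2 = v_2 + 2.1822·q_1 = (-0.9048, -0.0476, 3.5238).
‖u_2‖ = 3.6384, so q_2 = (-0.2487, -0.0131, 0.9685).
r_{13} = q_1·v_3 = -2.1822; r_{23} = q_2·v_3 = -2.1333.
u_3 = v_3 + 2.1822·q_1 + 2.1333·q_2 = (-1.4353, -3.0755, -0.4101).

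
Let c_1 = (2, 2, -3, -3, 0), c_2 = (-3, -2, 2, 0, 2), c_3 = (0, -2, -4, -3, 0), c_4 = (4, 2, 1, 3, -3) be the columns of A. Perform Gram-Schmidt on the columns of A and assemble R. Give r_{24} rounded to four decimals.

r_{24} = -5.9885

c_1 = (2, 2, -3, -3, 0); ‖c_1‖ = 5.0990, so q_1 = (0.3922, 0.3922, -0.5883, -0.5883, 0.0000).
q_1·c_2 = 0.3922·(-3) + 0.3922·(-2) + (-0.5883)·2 + (-0.5883)·0 + 0.0000·2 = -3.1379.
u_2 = c_2 + 3.1379·q_1 = (-1.7692, -0.7692, 0.1538, -1.8462, 2.0000).
‖u_2‖ = 3.3397, so q_2 = (-0.5298, -0.2303, 0.0461, -0.5528, 0.5988).
r_{24} = q_2·c_4 = -5.9885.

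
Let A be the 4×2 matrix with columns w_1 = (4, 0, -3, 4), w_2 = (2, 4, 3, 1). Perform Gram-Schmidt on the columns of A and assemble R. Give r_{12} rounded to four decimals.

r_{12} = 0.4685

w_1 = (4, 0, -3, 4); ‖w_1‖ = 6.4031, so e_1 = (0.6247, 0.0000, -0.4685, 0.6247).
r_{12} = e_1·w_2 = 0.4685.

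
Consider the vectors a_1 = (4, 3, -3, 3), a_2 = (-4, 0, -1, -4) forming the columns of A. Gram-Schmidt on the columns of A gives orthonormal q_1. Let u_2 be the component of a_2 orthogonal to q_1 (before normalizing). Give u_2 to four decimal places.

a_1 = (4, 3, -3, 3); ‖a_1‖ = 6.5574, so q_1 = (0.6100, 0.4575, -0.4575, 0.4575).
q_1·a_2 = 0.6100·(-4) + 0.4575·0 + (-0.4575)·(-1) + 0.4575·(-4) = -3.8125.
u_2 = a_2 + 3.8125·q_1 = (-1.6744, 1.7442, -2.7442, -2.2558).

u_2 = (-1.6744, 1.7442, -2.7442, -2.2558)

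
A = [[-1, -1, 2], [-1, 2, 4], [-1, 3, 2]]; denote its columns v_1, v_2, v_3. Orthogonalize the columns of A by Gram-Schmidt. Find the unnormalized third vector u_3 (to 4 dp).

u_3 = (-0.3077, 1.2308, -0.9231)

v_1 = (-1, -1, -1); ‖v_1‖ = 1.7321, so e_1 = (-0.5774, -0.5774, -0.5774).
e_1·v_2 = (-0.5774)·(-1) + (-0.5774)·2 + (-0.5774)·3 = -2.3094.
u_2 = v_2 + 2.3094·e_1 = (-2.3333, 0.6667, 1.6667).
‖u_2‖ = 2.9439, so e_2 = (-0.7926, 0.2265, 0.5661).
e_1·v_3 = (-0.5774)·2 + (-0.5774)·4 + (-0.5774)·2 = -4.6188; e_2·v_3 = (-0.7926)·2 + 0.2265·4 + 0.5661·2 = 0.4529.
u_3 = v_3 + 4.6188·e_1 − 0.4529·e_2 = (-0.3077, 1.2308, -0.9231).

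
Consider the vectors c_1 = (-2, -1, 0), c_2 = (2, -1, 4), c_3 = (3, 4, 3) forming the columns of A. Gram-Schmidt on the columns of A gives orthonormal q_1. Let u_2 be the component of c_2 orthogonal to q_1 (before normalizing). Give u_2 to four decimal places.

q_1 = c_1/‖c_1‖ = (-2, -1, 0)/2.2361 = (-0.8944, -0.4472, 0.0000).
r_{12} = q_1·c_2 = -1.3416.
u_2 = c_2 + 1.3416·q_1 = (0.8000, -1.6000, 4.0000).

u_2 = (0.8000, -1.6000, 4.0000)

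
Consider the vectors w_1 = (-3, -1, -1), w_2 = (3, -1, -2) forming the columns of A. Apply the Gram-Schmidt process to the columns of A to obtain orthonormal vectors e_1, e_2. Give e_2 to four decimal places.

e_1 = w_1/‖w_1‖ = (-3, -1, -1)/3.3166 = (-0.9045, -0.3015, -0.3015).
r_{12} = e_1·w_2 = -1.8091.
u_2 = w_2 + 1.8091·e_1 = (1.3636, -1.5455, -2.5455).
‖u_2‖ = 3.2753, so e_2 = (0.4163, -0.4719, -0.7772).

e_2 = (0.4163, -0.4719, -0.7772)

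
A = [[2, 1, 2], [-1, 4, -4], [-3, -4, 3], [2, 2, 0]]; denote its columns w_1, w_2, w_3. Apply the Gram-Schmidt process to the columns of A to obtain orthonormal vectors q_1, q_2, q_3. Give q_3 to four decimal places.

w_1 = (2, -1, -3, 2); ‖w_1‖ = 4.2426, so q_1 = (0.4714, -0.2357, -0.7071, 0.4714).
q_1·w_2 = 0.4714·1 + (-0.2357)·4 + (-0.7071)·(-4) + 0.4714·2 = 3.2998.
u_2 = w_2 − 3.2998·q_1 = (-0.5556, 4.7778, -1.6667, 0.4444).
‖u_2‖ = 5.1099, so q_2 = (-0.1087, 0.9350, -0.3262, 0.0870).
q_1·w_3 = 0.4714·2 + (-0.2357)·(-4) + (-0.7071)·3 + 0.4714·0 = -0.2357; q_2·w_3 = (-0.1087)·2 + 0.9350·(-4) + (-0.3262)·3 + 0.0870·0 = -4.9359.
u_3 = w_3 + 0.2357·q_1 + 4.9359·q_2 = (1.5745, 0.5596, 1.2234, 0.5404).
‖u_3‖ = 2.1403, so q_3 = (0.7356, 0.2614, 0.5716, 0.2525).

q_3 = (0.7356, 0.2614, 0.5716, 0.2525)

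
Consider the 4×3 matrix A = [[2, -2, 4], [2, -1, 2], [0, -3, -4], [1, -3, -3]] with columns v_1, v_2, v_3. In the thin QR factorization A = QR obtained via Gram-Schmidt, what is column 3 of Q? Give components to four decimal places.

e_3 = (0.7338, -0.5241, 0.1048, -0.4193)

e_1 = v_1/‖v_1‖ = (2, 2, 0, 1)/3.0000 = (0.6667, 0.6667, 0.0000, 0.3333).
r_{12} = e_1·v_2 = -3.0000.
u_2 = v_2 + 3.0000·e_1 = (0.0000, 1.0000, -3.0000, -2.0000).
‖u_2‖ = 3.7417, so e_2 = (0.0000, 0.2673, -0.8018, -0.5345).
r_{13} = e_1·v_3 = 3.0000; r_{23} = e_2·v_3 = 5.3452.
u_3 = v_3 − 3.0000·e_1 − 5.3452·e_2 = (2.0000, -1.4286, 0.2857, -1.1429).
‖u_3‖ = 2.7255, so e_3 = (0.7338, -0.5241, 0.1048, -0.4193).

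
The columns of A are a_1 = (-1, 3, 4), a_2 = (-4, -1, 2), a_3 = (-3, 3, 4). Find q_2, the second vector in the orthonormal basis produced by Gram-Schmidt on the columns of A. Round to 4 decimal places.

q_2 = (-0.8640, -0.4820, 0.1455)

a_1 = (-1, 3, 4); ‖a_1‖ = 5.0990, so q_1 = (-0.1961, 0.5883, 0.7845).
q_1·a_2 = (-0.1961)·(-4) + 0.5883·(-1) + 0.7845·2 = 1.7650.
u_2 = a_2 − 1.7650·q_1 = (-3.6538, -2.0385, 0.6154).
‖u_2‖ = 4.2290, so q_2 = (-0.8640, -0.4820, 0.1455).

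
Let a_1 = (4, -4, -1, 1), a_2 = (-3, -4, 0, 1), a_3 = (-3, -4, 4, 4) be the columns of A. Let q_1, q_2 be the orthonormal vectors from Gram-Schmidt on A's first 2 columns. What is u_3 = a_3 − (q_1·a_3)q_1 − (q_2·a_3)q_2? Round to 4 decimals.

u_3 = (0.5646, 0.3073, 3.9523, 2.9232)

q_1 = a_1/‖a_1‖ = (4, -4, -1, 1)/5.8310 = (0.6860, -0.6860, -0.1715, 0.1715).
r_{12} = q_1·a_2 = 0.8575.
u_2 = a_2 − 0.8575·q_1 = (-3.5882, -3.4118, 0.1471, 0.8529).
‖u_2‖ = 5.0264, so q_2 = (-0.7139, -0.6788, 0.0293, 0.1697).
r_{13} = q_1·a_3 = 0.6860; r_{23} = q_2·a_3 = 5.6525.
u_3 = a_3 − 0.6860·q_1 − 5.6525·q_2 = (0.5646, 0.3073, 3.9523, 2.9232).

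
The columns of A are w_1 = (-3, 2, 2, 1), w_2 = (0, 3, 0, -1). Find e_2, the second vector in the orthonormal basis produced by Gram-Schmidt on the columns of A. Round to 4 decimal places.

e_1 = w_1/‖w_1‖ = (-3, 2, 2, 1)/4.2426 = (-0.7071, 0.4714, 0.4714, 0.2357).
r_{12} = e_1·w_2 = 1.1785.
u_2 = w_2 − 1.1785·e_1 = (0.8333, 2.4444, -0.5556, -1.2778).
‖u_2‖ = 2.9345, so e_2 = (0.2840, 0.8330, -0.1893, -0.4354).

e_2 = (0.2840, 0.8330, -0.1893, -0.4354)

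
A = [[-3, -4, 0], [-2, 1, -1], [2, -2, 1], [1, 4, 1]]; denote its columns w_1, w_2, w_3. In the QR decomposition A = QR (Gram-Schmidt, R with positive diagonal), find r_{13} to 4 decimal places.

r_{13} = 1.1785

w_1 = (-3, -2, 2, 1); ‖w_1‖ = 4.2426, so e_1 = (-0.7071, -0.4714, 0.4714, 0.2357).
r_{13} = e_1·w_3 = 1.1785.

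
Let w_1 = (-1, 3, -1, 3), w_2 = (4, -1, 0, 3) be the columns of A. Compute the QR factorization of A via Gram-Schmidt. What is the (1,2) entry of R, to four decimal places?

r_{12} = 0.4472

w_1 = (-1, 3, -1, 3); ‖w_1‖ = 4.4721, so q_1 = (-0.2236, 0.6708, -0.2236, 0.6708).
r_{12} = q_1·w_2 = 0.4472.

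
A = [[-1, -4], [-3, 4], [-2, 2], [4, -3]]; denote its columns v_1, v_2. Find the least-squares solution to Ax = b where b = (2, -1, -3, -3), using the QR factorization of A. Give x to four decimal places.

x = (-0.5698, -0.5039)

v_1 = (-1, -3, -2, 4); ‖v_1‖ = 5.4772, so q_1 = (-0.1826, -0.5477, -0.3651, 0.7303).
q_1·v_2 = (-0.1826)·(-4) + (-0.5477)·4 + (-0.3651)·2 + 0.7303·(-3) = -4.3818.
u_2 = v_2 + 4.3818·q_1 = (-4.8000, 1.6000, 0.4000, 0.2000).
‖u_2‖ = 5.0794, so q_2 = (-0.9450, 0.3150, 0.0787, 0.0394).
Qᵀb = (-0.9129, -2.5594).
Back-substitute: x_2 = -2.5594/5.0794 = -0.5039.
x_1 = (-0.9129 + 4.3818·(-0.5039))/5.4772 = -0.5698.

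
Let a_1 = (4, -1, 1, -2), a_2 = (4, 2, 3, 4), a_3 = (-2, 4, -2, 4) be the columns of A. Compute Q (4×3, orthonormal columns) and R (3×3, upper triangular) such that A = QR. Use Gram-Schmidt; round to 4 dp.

Q = [[0.8528, 0.3677, 0.3000], [-0.2132, 0.3748, 0.6217], [0.2132, 0.4031, -0.7200], [-0.4264, 0.7496, -0.0708]], R = [[4.6904, 1.9188, -4.6904], [0.0000, 6.4279, 2.9559], [0.0000, 0.0000, 3.0435]]

a_1 = (4, -1, 1, -2); ‖a_1‖ = 4.6904, so q_1 = (0.8528, -0.2132, 0.2132, -0.4264).
q_1·a_2 = 0.8528·4 + (-0.2132)·2 + 0.2132·3 + (-0.4264)·4 = 1.9188.
u_2 = a_2 − 1.9188·q_1 = (2.3636, 2.4091, 2.5909, 4.8182).
‖u_2‖ = 6.4279, so q_2 = (0.3677, 0.3748, 0.4031, 0.7496).
q_1·a_3 = 0.8528·(-2) + (-0.2132)·4 + 0.2132·(-2) + (-0.4264)·4 = -4.6904; q_2·a_3 = 0.3677·(-2) + 0.3748·4 + 0.4031·(-2) + 0.7496·4 = 2.9559.
u_3 = a_3 + 4.6904·q_1 − 2.9559·q_2 = (0.9131, 1.8922, -2.1914, -0.2156).
‖u_3‖ = 3.0435, so q_3 = (0.3000, 0.6217, -0.7200, -0.0708).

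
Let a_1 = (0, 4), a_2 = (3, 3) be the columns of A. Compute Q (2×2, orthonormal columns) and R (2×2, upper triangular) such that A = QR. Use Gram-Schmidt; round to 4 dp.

e_1 = a_1/‖a_1‖ = (0, 4)/4.0000 = (0.0000, 1.0000).
r_{12} = e_1·a_2 = 3.0000.
u_2 = a_2 − 3.0000·e_1 = (3.0000, 0.0000).
‖u_2‖ = 3.0000, so e_2 = (1.0000, 0.0000).

Q = [[0.0000, 1.0000], [1.0000, 0.0000]], R = [[4.0000, 3.0000], [0.0000, 3.0000]]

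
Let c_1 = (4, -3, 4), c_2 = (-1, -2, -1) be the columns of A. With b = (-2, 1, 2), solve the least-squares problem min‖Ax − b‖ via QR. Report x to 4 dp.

x = (-0.0909, -0.3636)

c_1 = (4, -3, 4); ‖c_1‖ = 6.4031, so q_1 = (0.6247, -0.4685, 0.6247).
q_1·c_2 = 0.6247·(-1) + (-0.4685)·(-2) + 0.6247·(-1) = -0.3123.
u_2 = c_2 + 0.3123·q_1 = (-0.8049, -2.1463, -0.8049).
‖u_2‖ = 2.4295, so q_2 = (-0.3313, -0.8835, -0.3313).
Qᵀb = (-0.4685, -0.8835).
Back-substitute: x_2 = -0.8835/2.4295 = -0.3636.
x_1 = (-0.4685 + 0.3123·(-0.3636))/6.4031 = -0.0909.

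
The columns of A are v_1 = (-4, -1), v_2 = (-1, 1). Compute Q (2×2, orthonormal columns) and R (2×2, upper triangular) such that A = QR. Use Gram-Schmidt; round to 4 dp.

v_1 = (-4, -1); ‖v_1‖ = 4.1231, so e_1 = (-0.9701, -0.2425).
e_1·v_2 = (-0.9701)·(-1) + (-0.2425)·1 = 0.7276.
u_2 = v_2 − 0.7276·e_1 = (-0.2941, 1.1765).
‖u_2‖ = 1.2127, so e_2 = (-0.2425, 0.9701).

Q = [[-0.9701, -0.2425], [-0.2425, 0.9701]], R = [[4.1231, 0.7276], [0.0000, 1.2127]]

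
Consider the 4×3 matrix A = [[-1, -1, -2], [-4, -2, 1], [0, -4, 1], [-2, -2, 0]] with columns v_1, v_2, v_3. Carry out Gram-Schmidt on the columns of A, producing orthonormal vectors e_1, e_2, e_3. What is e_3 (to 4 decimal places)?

v_1 = (-1, -4, 0, -2); ‖v_1‖ = 4.5826, so e_1 = (-0.2182, -0.8729, 0.0000, -0.4364).
e_1·v_2 = (-0.2182)·(-1) + (-0.8729)·(-2) + 0.0000·(-4) + (-0.4364)·(-2) = 2.8368.
u_2 = v_2 − 2.8368·e_1 = (-0.3810, 0.4762, -4.0000, -0.7619).
‖u_2‖ = 4.1173, so e_2 = (-0.0925, 0.1157, -0.9715, -0.1850).
e_1·v_3 = (-0.2182)·(-2) + (-0.8729)·1 + 0.0000·1 + (-0.4364)·0 = -0.4364; e_2·v_3 = (-0.0925)·(-2) + 0.1157·1 + (-0.9715)·1 + (-0.1850)·0 = -0.6708.
u_3 = v_3 + 0.4364·e_1 + 0.6708·e_2 = (-2.1573, 0.6966, 0.3483, -0.3146).
‖u_3‖ = 2.3151, so e_3 = (-0.9319, 0.3009, 0.1505, -0.1359).

e_3 = (-0.9319, 0.3009, 0.1505, -0.1359)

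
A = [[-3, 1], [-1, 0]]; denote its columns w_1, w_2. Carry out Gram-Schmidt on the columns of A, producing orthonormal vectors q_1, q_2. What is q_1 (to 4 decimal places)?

w_1 = (-3, -1); ‖w_1‖ = 3.1623, so q_1 = (-0.9487, -0.3162).

q_1 = (-0.9487, -0.3162)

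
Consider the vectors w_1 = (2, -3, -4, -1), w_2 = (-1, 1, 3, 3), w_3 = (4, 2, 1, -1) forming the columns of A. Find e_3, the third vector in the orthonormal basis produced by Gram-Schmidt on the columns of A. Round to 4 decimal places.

e_1 = w_1/‖w_1‖ = (2, -3, -4, -1)/5.4772 = (0.3651, -0.5477, -0.7303, -0.1826).
r_{12} = e_1·w_2 = -3.6515.
u_2 = w_2 + 3.6515·e_1 = (0.3333, -1.0000, 0.3333, 2.3333).
‖u_2‖ = 2.5820, so e_2 = (0.1291, -0.3873, 0.1291, 0.9037).
r_{13} = e_1·w_3 = -0.1826; r_{23} = e_2·w_3 = -1.0328.
u_3 = w_3 + 0.1826·e_1 + 1.0328·e_2 = (4.2000, 1.5000, 1.0000, -0.1000).
‖u_3‖ = 4.5717, so e_3 = (0.9187, 0.3281, 0.2187, -0.0219).

e_3 = (0.9187, 0.3281, 0.2187, -0.0219)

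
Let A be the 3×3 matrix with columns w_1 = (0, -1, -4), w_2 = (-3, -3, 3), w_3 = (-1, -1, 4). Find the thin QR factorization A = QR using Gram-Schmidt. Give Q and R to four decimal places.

q_1 = w_1/‖w_1‖ = (0, -1, -4)/4.1231 = (0.0000, -0.2425, -0.9701).
r_{12} = q_1·w_2 = -2.1828.
u_2 = w_2 + 2.1828·q_1 = (-3.0000, -3.5294, 0.8824).
‖u_2‖ = 4.7154, so q_2 = (-0.6362, -0.7485, 0.1871).
r_{13} = q_1·w_3 = -3.6380; r_{23} = q_2·w_3 = 2.1332.
u_3 = w_3 + 3.6380·q_1 − 2.1332·q_2 = (0.3571, -0.2857, 0.0714).
‖u_3‖ = 0.4629, so q_3 = (0.7715, -0.6172, 0.1543).

Q = [[0.0000, -0.6362, 0.7715], [-0.2425, -0.7485, -0.6172], [-0.9701, 0.1871, 0.1543]], R = [[4.1231, -2.1828, -3.6380], [0.0000, 4.7154, 2.1332], [0.0000, 0.0000, 0.4629]]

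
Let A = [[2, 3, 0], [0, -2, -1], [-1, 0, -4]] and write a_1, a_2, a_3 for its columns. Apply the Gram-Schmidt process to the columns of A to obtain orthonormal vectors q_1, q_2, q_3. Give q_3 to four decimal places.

q_1 = a_1/‖a_1‖ = (2, 0, -1)/2.2361 = (0.8944, 0.0000, -0.4472).
r_{12} = q_1·a_2 = 2.6833.
u_2 = a_2 − 2.6833·q_1 = (0.6000, -2.0000, 1.2000).
‖u_2‖ = 2.4083, so q_2 = (0.2491, -0.8305, 0.4983).
r_{13} = q_1·a_3 = 1.7889; r_{23} = q_2·a_3 = -1.1626.
u_3 = a_3 − 1.7889·q_1 + 1.1626·q_2 = (-1.3103, -1.9655, -2.6207).
‖u_3‖ = 3.5282, so q_3 = (-0.3714, -0.5571, -0.7428).

q_3 = (-0.3714, -0.5571, -0.7428)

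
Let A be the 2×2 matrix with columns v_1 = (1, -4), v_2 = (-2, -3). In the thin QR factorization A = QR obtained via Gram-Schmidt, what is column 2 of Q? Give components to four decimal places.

v_1 = (1, -4); ‖v_1‖ = 4.1231, so e_1 = (0.2425, -0.9701).
e_1·v_2 = 0.2425·(-2) + (-0.9701)·(-3) = 2.4254.
u_2 = v_2 − 2.4254·e_1 = (-2.5882, -0.6471).
‖u_2‖ = 2.6679, so e_2 = (-0.9701, -0.2425).

e_2 = (-0.9701, -0.2425)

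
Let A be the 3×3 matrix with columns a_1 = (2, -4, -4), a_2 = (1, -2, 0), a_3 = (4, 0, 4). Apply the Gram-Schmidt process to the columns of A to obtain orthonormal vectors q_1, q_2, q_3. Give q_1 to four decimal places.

q_1 = a_1/‖a_1‖ = (2, -4, -4)/6.0000 = (0.3333, -0.6667, -0.6667).

q_1 = (0.3333, -0.6667, -0.6667)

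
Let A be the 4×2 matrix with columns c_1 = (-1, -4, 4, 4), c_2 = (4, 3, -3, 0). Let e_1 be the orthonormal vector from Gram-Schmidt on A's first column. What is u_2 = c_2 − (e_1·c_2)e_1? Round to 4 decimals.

c_1 = (-1, -4, 4, 4); ‖c_1‖ = 7.0000, so e_1 = (-0.1429, -0.5714, 0.5714, 0.5714).
e_1·c_2 = (-0.1429)·4 + (-0.5714)·3 + 0.5714·(-3) + 0.5714·0 = -4.0000.
u_2 = c_2 + 4.0000·e_1 = (3.4286, 0.7143, -0.7143, 2.2857).

u_2 = (3.4286, 0.7143, -0.7143, 2.2857)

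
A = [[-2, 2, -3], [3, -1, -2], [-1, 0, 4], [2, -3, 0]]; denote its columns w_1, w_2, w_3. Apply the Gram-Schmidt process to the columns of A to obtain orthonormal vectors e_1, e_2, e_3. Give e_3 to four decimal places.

e_3 = (-0.6194, 0.0970, 0.6393, -0.4452)

w_1 = (-2, 3, -1, 2); ‖w_1‖ = 4.2426, so e_1 = (-0.4714, 0.7071, -0.2357, 0.4714).
e_1·w_2 = (-0.4714)·2 + 0.7071·(-1) + (-0.2357)·0 + 0.4714·(-3) = -3.0641.
u_2 = w_2 + 3.0641·e_1 = (0.5556, 1.1667, -0.7222, -1.5556).
‖u_2‖ = 2.1473, so e_2 = (0.2587, 0.5433, -0.3363, -0.7244).
e_1·w_3 = (-0.4714)·(-3) + 0.7071·(-2) + (-0.2357)·4 + 0.4714·0 = -0.9428; e_2·w_3 = 0.2587·(-3) + 0.5433·(-2) + (-0.3363)·4 + (-0.7244)·0 = -3.2081.
u_3 = w_3 + 0.9428·e_1 + 3.2081·e_2 = (-2.6145, 0.4096, 2.6988, -1.8795).
‖u_3‖ = 4.2213, so e_3 = (-0.6194, 0.0970, 0.6393, -0.4452).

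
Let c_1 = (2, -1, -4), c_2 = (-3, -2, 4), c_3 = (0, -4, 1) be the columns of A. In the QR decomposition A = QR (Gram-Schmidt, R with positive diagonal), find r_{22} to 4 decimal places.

r_{22} = 3.1547

c_1 = (2, -1, -4); ‖c_1‖ = 4.5826, so q_1 = (0.4364, -0.2182, -0.8729).
q_1·c_2 = 0.4364·(-3) + (-0.2182)·(-2) + (-0.8729)·4 = -4.3644.
u_2 = c_2 + 4.3644·q_1 = (-1.0952, -2.9524, 0.1905).
r_{22} = ‖u_2‖ = 3.1547.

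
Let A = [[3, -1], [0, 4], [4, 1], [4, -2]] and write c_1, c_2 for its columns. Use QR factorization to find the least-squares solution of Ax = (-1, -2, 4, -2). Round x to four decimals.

x = (0.1372, 0.0891)

c_1 = (3, 0, 4, 4); ‖c_1‖ = 6.4031, so e_1 = (0.4685, 0.0000, 0.6247, 0.6247).
e_1·c_2 = 0.4685·(-1) + 0.0000·4 + 0.6247·1 + 0.6247·(-2) = -1.0932.
u_2 = c_2 + 1.0932·e_1 = (-0.4878, 4.0000, 1.6829, -1.3171).
‖u_2‖ = 4.5612, so e_2 = (-0.1069, 0.8770, 0.3690, -0.2888).
Qᵀb = (0.7809, 0.4064).
Back-substitute: x_2 = 0.4064/4.5612 = 0.0891.
x_1 = (0.7809 + 1.0932·0.0891)/6.4031 = 0.1372.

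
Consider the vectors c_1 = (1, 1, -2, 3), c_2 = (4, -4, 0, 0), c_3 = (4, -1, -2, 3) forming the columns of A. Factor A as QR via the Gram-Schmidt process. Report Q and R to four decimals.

e_1 = c_1/‖c_1‖ = (1, 1, -2, 3)/3.8730 = (0.2582, 0.2582, -0.5164, 0.7746).
r_{12} = e_1·c_2 = 0.0000.
u_2 = c_2 + 0.0000·e_1 = (4.0000, -4.0000, 0.0000, 0.0000).
‖u_2‖ = 5.6569, so e_2 = (0.7071, -0.7071, 0.0000, 0.0000).
r_{13} = e_1·c_3 = 4.1312; r_{23} = e_2·c_3 = 3.5355.
u_3 = c_3 − 4.1312·e_1 − 3.5355·e_2 = (0.4333, 0.4333, 0.1333, -0.2000).
‖u_3‖ = 0.6583, so e_3 = (0.6583, 0.6583, 0.2025, -0.3038).

Q = [[0.2582, 0.7071, 0.6583], [0.2582, -0.7071, 0.6583], [-0.5164, 0.0000, 0.2025], [0.7746, 0.0000, -0.3038]], R = [[3.8730, 0.0000, 4.1312], [0.0000, 5.6569, 3.5355], [0.0000, 0.0000, 0.6583]]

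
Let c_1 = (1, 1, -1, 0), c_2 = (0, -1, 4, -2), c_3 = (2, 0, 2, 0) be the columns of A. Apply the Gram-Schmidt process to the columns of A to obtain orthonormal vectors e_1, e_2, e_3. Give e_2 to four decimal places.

c_1 = (1, 1, -1, 0); ‖c_1‖ = 1.7321, so e_1 = (0.5774, 0.5774, -0.5774, 0.0000).
e_1·c_2 = 0.5774·0 + 0.5774·(-1) + (-0.5774)·4 + 0.0000·(-2) = -2.8868.
u_2 = c_2 + 2.8868·e_1 = (1.6667, 0.6667, 2.3333, -2.0000).
‖u_2‖ = 3.5590, so e_2 = (0.4683, 0.1873, 0.6556, -0.5620).

e_2 = (0.4683, 0.1873, 0.6556, -0.5620)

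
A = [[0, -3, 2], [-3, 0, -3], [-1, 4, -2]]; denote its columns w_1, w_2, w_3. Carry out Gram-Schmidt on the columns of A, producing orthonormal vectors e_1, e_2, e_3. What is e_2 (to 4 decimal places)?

e_2 = (-0.6202, -0.2481, 0.7442)

e_1 = w_1/‖w_1‖ = (0, -3, -1)/3.1623 = (0.0000, -0.9487, -0.3162).
r_{12} = e_1·w_2 = -1.2649.
u_2 = w_2 + 1.2649·e_1 = (-3.0000, -1.2000, 3.6000).
‖u_2‖ = 4.8374, so e_2 = (-0.6202, -0.2481, 0.7442).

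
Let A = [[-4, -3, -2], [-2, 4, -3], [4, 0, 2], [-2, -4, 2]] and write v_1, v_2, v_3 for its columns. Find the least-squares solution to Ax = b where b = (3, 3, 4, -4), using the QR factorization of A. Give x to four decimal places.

x = (1.8860, -1.1451, -3.0943)

v_1 = (-4, -2, 4, -2); ‖v_1‖ = 6.3246, so q_1 = (-0.6325, -0.3162, 0.6325, -0.3162).
q_1·v_2 = (-0.6325)·(-3) + (-0.3162)·4 + 0.6325·0 + (-0.3162)·(-4) = 1.8974.
u_2 = v_2 − 1.8974·q_1 = (-1.8000, 4.6000, -1.2000, -3.4000).
‖u_2‖ = 6.1156, so q_2 = (-0.2943, 0.7522, -0.1962, -0.5560).
q_1·v_3 = (-0.6325)·(-2) + (-0.3162)·(-3) + 0.6325·2 + (-0.3162)·2 = 2.8460; q_2·v_3 = (-0.2943)·(-2) + 0.7522·(-3) + (-0.1962)·2 + (-0.5560)·2 = -3.1722.
u_3 = v_3 − 2.8460·q_1 + 3.1722·q_2 = (-1.1337, 0.2861, -0.4225, 1.1364).
‖u_3‖ = 1.6843, so q_3 = (-0.6731, 0.1699, -0.2508, 0.6747).
Qᵀb = (0.9487, 2.8125, -5.2117).
Back-substitute: x_3 = -5.2117/1.6843 = -3.0943.
x_2 = (2.8125 + 3.1722·(-3.0943))/6.1156 = -1.1451.
x_1 = (0.9487 − 1.8974·(-1.1451) − 2.8460·(-3.0943))/6.3246 = 1.8860.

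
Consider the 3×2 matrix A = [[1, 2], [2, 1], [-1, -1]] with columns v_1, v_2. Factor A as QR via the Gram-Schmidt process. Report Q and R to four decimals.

Q = [[0.4082, 0.8616], [0.8165, -0.4924], [-0.4082, -0.1231]], R = [[2.4495, 2.0412], [0.0000, 1.3540]]

v_1 = (1, 2, -1); ‖v_1‖ = 2.4495, so e_1 = (0.4082, 0.8165, -0.4082).
e_1·v_2 = 0.4082·2 + 0.8165·1 + (-0.4082)·(-1) = 2.0412.
u_2 = v_2 − 2.0412·e_1 = (1.1667, -0.6667, -0.1667).
‖u_2‖ = 1.3540, so e_2 = (0.8616, -0.4924, -0.1231).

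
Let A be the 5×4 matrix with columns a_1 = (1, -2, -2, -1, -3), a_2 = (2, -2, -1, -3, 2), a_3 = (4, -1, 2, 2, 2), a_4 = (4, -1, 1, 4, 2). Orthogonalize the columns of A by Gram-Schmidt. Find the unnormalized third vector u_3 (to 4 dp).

u_3 = (3.6794, -1.0916, 1.5420, 2.6870, 0.0305)

a_1 = (1, -2, -2, -1, -3); ‖a_1‖ = 4.3589, so e_1 = (0.2294, -0.4588, -0.4588, -0.2294, -0.6882).
e_1·a_2 = 0.2294·2 + (-0.4588)·(-2) + (-0.4588)·(-1) + (-0.2294)·(-3) + (-0.6882)·2 = 1.1471.
u_2 = a_2 − 1.1471·e_1 = (1.7368, -1.4737, -0.4737, -2.7368, 2.7895).
‖u_2‖ = 4.5480, so e_2 = (0.3819, -0.3240, -0.1042, -0.6018, 0.6133).
e_1·a_3 = 0.2294·4 + (-0.4588)·(-1) + (-0.4588)·2 + (-0.2294)·2 + (-0.6882)·2 = -1.3765; e_2·a_3 = 0.3819·4 + (-0.3240)·(-1) + (-0.1042)·2 + (-0.6018)·2 + 0.6133·2 = 1.6664.
u_3 = a_3 + 1.3765·e_1 − 1.6664·e_2 = (3.6794, -1.0916, 1.5420, 2.6870, 0.0305).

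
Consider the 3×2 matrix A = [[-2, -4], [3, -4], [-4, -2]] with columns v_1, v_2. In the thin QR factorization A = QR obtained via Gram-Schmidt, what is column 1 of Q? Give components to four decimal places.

q_1 = v_1/‖v_1‖ = (-2, 3, -4)/5.3852 = (-0.3714, 0.5571, -0.7428).

q_1 = (-0.3714, 0.5571, -0.7428)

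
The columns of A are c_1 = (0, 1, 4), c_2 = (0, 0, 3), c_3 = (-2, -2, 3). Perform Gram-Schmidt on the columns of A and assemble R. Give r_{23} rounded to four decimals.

c_1 = (0, 1, 4); ‖c_1‖ = 4.1231, so q_1 = (0.0000, 0.2425, 0.9701).
q_1·c_2 = 0.0000·0 + 0.2425·0 + 0.9701·3 = 2.9104.
u_2 = c_2 − 2.9104·q_1 = (0.0000, -0.7059, 0.1765).
‖u_2‖ = 0.7276, so q_2 = (0.0000, -0.9701, 0.2425).
r_{23} = q_2·c_3 = 2.6679.

r_{23} = 2.6679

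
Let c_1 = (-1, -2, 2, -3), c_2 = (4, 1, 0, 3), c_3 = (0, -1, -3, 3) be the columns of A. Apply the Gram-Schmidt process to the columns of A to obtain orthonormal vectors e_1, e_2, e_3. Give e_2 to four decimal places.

e_2 = (0.8619, -0.1814, 0.4536, 0.1361)

e_1 = c_1/‖c_1‖ = (-1, -2, 2, -3)/4.2426 = (-0.2357, -0.4714, 0.4714, -0.7071).
r_{12} = e_1·c_2 = -3.5355.
u_2 = c_2 + 3.5355·e_1 = (3.1667, -0.6667, 1.6667, 0.5000).
‖u_2‖ = 3.6742, so e_2 = (0.8619, -0.1814, 0.4536, 0.1361).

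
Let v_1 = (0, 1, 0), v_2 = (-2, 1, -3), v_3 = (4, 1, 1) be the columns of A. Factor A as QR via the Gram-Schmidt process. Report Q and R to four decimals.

Q = [[0.0000, -0.5547, 0.8321], [1.0000, 0.0000, 0.0000], [0.0000, -0.8321, -0.5547]], R = [[1.0000, 1.0000, 1.0000], [0.0000, 3.6056, -3.0509], [0.0000, 0.0000, 2.7735]]

q_1 = v_1/‖v_1‖ = (0, 1, 0)/1.0000 = (0.0000, 1.0000, 0.0000).
r_{12} = q_1·v_2 = 1.0000.
u_2 = v_2 − 1.0000·q_1 = (-2.0000, 0.0000, -3.0000).
‖u_2‖ = 3.6056, so q_2 = (-0.5547, 0.0000, -0.8321).
r_{13} = q_1·v_3 = 1.0000; r_{23} = q_2·v_3 = -3.0509.
u_3 = v_3 − 1.0000·q_1 + 3.0509·q_2 = (2.3077, 0.0000, -1.5385).
‖u_3‖ = 2.7735, so q_3 = (0.8321, 0.0000, -0.5547).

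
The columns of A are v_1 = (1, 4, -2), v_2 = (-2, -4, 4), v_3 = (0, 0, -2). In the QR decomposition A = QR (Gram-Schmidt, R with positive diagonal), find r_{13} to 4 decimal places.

e_1 = v_1/‖v_1‖ = (1, 4, -2)/4.5826 = (0.2182, 0.8729, -0.4364).
r_{13} = e_1·v_3 = 0.8729.

r_{13} = 0.8729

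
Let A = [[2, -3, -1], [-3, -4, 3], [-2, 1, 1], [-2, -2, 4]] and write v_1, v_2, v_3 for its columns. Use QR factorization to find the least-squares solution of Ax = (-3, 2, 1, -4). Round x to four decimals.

x = (-2.5029, -0.2281, -2.3041)

e_1 = v_1/‖v_1‖ = (2, -3, -2, -2)/4.5826 = (0.4364, -0.6547, -0.4364, -0.4364).
r_{12} = e_1·v_2 = 1.7457.
u_2 = v_2 − 1.7457·e_1 = (-3.7619, -2.8571, 1.7619, -1.2381).
‖u_2‖ = 5.1916, so e_2 = (-0.7246, -0.5503, 0.3394, -0.2385).
r_{13} = e_1·v_3 = -4.5826; r_{23} = e_2·v_3 = -1.5410.
u_3 = v_3 + 4.5826·e_1 + 1.5410·e_2 = (-0.1166, -0.8481, -0.4770, 1.6325).
‖u_3‖ = 1.9041, so e_3 = (-0.0612, -0.4454, -0.2505, 0.8574).
Qᵀb = (-1.3093, 2.3665, -4.3871).
Back-substitute: x_3 = -4.3871/1.9041 = -2.3041.
x_2 = (2.3665 + 1.5410·(-2.3041))/5.1916 = -0.2281.
x_1 = (-1.3093 − 1.7457·(-0.2281) + 4.5826·(-2.3041))/4.5826 = -2.5029.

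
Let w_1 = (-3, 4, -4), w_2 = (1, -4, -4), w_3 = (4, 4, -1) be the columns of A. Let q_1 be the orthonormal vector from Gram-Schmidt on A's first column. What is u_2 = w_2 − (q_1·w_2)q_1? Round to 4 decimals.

u_2 = (0.7805, -3.7073, -4.2927)

w_1 = (-3, 4, -4); ‖w_1‖ = 6.4031, so q_1 = (-0.4685, 0.6247, -0.6247).
q_1·w_2 = (-0.4685)·1 + 0.6247·(-4) + (-0.6247)·(-4) = -0.4685.
u_2 = w_2 + 0.4685·q_1 = (0.7805, -3.7073, -4.2927).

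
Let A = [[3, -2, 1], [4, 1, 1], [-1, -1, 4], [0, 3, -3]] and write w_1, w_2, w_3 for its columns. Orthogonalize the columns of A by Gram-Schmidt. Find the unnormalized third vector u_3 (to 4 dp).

u_3 = (-1.0951, 1.6093, 3.1517, -0.2159)

w_1 = (3, 4, -1, 0); ‖w_1‖ = 5.0990, so q_1 = (0.5883, 0.7845, -0.1961, 0.0000).
q_1·w_2 = 0.5883·(-2) + 0.7845·1 + (-0.1961)·(-1) + 0.0000·3 = -0.1961.
u_2 = w_2 + 0.1961·q_1 = (-1.8846, 1.1538, -1.0385, 3.0000).
‖u_2‖ = 3.8680, so q_2 = (-0.4872, 0.2983, -0.2685, 0.7756).
q_1·w_3 = 0.5883·1 + 0.7845·1 + (-0.1961)·4 + 0.0000·(-3) = 0.5883; q_2·w_3 = (-0.4872)·1 + 0.2983·1 + (-0.2685)·4 + 0.7756·(-3) = -3.5896.
u_3 = w_3 − 0.5883·q_1 + 3.5896·q_2 = (-1.0951, 1.6093, 3.1517, -0.2159).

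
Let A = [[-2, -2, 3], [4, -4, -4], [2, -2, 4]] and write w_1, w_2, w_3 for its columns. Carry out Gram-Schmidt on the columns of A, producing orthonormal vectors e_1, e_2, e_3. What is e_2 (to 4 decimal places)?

e_2 = (-0.9129, -0.3651, -0.1826)

w_1 = (-2, 4, 2); ‖w_1‖ = 4.8990, so e_1 = (-0.4082, 0.8165, 0.4082).
e_1·w_2 = (-0.4082)·(-2) + 0.8165·(-4) + 0.4082·(-2) = -3.2660.
u_2 = w_2 + 3.2660·e_1 = (-3.3333, -1.3333, -0.6667).
‖u_2‖ = 3.6515, so e_2 = (-0.9129, -0.3651, -0.1826).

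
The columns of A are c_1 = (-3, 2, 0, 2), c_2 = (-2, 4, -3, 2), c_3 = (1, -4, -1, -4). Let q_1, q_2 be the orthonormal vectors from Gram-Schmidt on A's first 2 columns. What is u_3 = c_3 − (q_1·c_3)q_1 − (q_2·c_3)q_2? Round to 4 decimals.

u_3 = (-2.1097, -1.3755, -1.6203, -1.7890)

c_1 = (-3, 2, 0, 2); ‖c_1‖ = 4.1231, so q_1 = (-0.7276, 0.4851, 0.0000, 0.4851).
q_1·c_2 = (-0.7276)·(-2) + 0.4851·4 + 0.0000·(-3) + 0.4851·2 = 4.3656.
u_2 = c_2 − 4.3656·q_1 = (1.1765, 1.8824, -3.0000, -0.1176).
‖u_2‖ = 3.7338, so q_2 = (0.3151, 0.5041, -0.8035, -0.0315).
q_1·c_3 = (-0.7276)·1 + 0.4851·(-4) + 0.0000·(-1) + 0.4851·(-4) = -4.6082; q_2·c_3 = 0.3151·1 + 0.5041·(-4) + (-0.8035)·(-1) + (-0.0315)·(-4) = -0.7720.
u_3 = c_3 + 4.6082·q_1 + 0.7720·q_2 = (-2.1097, -1.3755, -1.6203, -1.7890).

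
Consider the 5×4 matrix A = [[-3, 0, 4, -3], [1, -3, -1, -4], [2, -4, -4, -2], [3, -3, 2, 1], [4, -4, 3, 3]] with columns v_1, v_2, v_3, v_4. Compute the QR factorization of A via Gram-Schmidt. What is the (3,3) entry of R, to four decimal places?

v_1 = (-3, 1, 2, 3, 4); ‖v_1‖ = 6.2450, so q_1 = (-0.4804, 0.1601, 0.3203, 0.4804, 0.6405).
q_1·v_2 = (-0.4804)·0 + 0.1601·(-3) + 0.3203·(-4) + 0.4804·(-3) + 0.6405·(-4) = -5.7646.
u_2 = v_2 + 5.7646·q_1 = (-2.7692, -2.0769, -2.1538, -0.2308, -0.3077).
‖u_2‖ = 4.0950, so q_2 = (-0.6762, -0.5072, -0.5260, -0.0564, -0.0751).
q_1·v_3 = (-0.4804)·4 + 0.1601·(-1) + 0.3203·(-4) + 0.4804·2 + 0.6405·3 = -0.4804; q_2·v_3 = (-0.6762)·4 + (-0.5072)·(-1) + (-0.5260)·(-4) + (-0.0564)·2 + (-0.0751)·3 = -0.4320.
u_3 = v_3 + 0.4804·q_1 + 0.4320·q_2 = (3.4771, -1.1422, -4.0734, 2.2064, 3.2752).
r_{33} = ‖u_3‖ = 6.7515.

r_{33} = 6.7515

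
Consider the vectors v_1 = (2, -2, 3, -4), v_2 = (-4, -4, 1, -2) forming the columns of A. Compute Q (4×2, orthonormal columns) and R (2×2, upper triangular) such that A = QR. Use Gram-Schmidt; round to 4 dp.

Q = [[0.3482, -0.8083], [-0.3482, -0.5774], [0.5222, 0.0000], [-0.6963, -0.1155]], R = [[5.7446, 1.9149], [0.0000, 5.7735]]

v_1 = (2, -2, 3, -4); ‖v_1‖ = 5.7446, so q_1 = (0.3482, -0.3482, 0.5222, -0.6963).
q_1·v_2 = 0.3482·(-4) + (-0.3482)·(-4) + 0.5222·1 + (-0.6963)·(-2) = 1.9149.
u_2 = v_2 − 1.9149·q_1 = (-4.6667, -3.3333, 0.0000, -0.6667).
‖u_2‖ = 5.7735, so q_2 = (-0.8083, -0.5774, 0.0000, -0.1155).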